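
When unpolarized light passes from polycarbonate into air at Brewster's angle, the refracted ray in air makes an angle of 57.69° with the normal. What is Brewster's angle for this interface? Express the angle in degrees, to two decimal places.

θ_B ≈ 32.31°

Brewster's condition makes the reflected and refracted beams perpendicular: θ_B + θ_t = 90°.
So θ_B = 90° − θ_t = 90° − 57.69° = 32.31°.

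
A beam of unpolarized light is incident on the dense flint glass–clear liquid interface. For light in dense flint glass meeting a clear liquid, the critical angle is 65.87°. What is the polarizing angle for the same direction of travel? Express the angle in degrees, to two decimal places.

n₂/n₁ = sin θ_c = sin 65.87° = 0.9126.
tan θ_B equals the same ratio, so θ_B = arctan(0.9126) = 42.38°.

θ_B ≈ 42.38°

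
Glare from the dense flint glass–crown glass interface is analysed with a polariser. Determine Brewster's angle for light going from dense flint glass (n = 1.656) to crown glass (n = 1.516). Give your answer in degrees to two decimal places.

The reflected p-component vanishes when tan θ_B = n₂/n₁.
Here n₂/n₁ = 1.516/1.656 = 0.9155, and Brewster's law gives tan θ_B = n₂/n₁.
So θ_B = arctan 0.9155 = 42.47°.

θ_B ≈ 42.47°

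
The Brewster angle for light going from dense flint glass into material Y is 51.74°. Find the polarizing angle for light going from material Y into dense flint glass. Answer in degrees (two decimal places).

Reversing the direction swaps n₁ and n₂, so tan θ_B' = 1/tan θ_B and θ_B' = 90° − θ_B.
Hence θ_B' = 90° − 51.74° = 38.26°.

θ_B' ≈ 38.26°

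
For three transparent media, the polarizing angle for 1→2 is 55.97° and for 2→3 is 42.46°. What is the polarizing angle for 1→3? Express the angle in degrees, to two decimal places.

tan θ_B(1→2) = n₂/n₁ = tan 55.97° = 1.4809.
tan θ_B(2→3) = n₃/n₂ = tan 42.46° = 0.9150.
n₃/n₁ = 1.3551. Then tan θ_B(1→3) = n₃/n₁, so θ_B(1→3) = arctan(1.3551) = 53.57°.

θ_B ≈ 53.57°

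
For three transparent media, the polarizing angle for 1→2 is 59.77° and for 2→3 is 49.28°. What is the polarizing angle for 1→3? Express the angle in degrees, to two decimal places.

θ_B ≈ 63.36°

Each Brewster angle gives a ratio: n₂/n₁ = tan 59.77° = 1.7161, n₃/n₂ = tan 49.28° = 1.1618.
n₃/n₁ = 1.9937. Then tan θ_B(1→3) = n₃/n₁, so θ_B(1→3) = arctan(1.9937) = 63.36°.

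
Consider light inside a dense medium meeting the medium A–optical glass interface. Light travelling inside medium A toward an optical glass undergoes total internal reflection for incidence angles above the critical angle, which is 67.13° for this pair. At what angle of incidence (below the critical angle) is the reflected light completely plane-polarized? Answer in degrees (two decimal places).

θ_B ≈ 42.66°

n₂/n₁ = sin θ_c = sin 67.13° = 0.9214.
tan θ_B equals the same ratio, so θ_B = arctan(0.9214) = 42.66°.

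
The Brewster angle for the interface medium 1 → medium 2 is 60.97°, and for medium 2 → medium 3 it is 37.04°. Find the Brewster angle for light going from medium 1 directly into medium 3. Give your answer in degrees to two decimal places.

n₂/n₁ = tan 60.97° = 1.8018 and n₃/n₂ = tan 37.04° = 0.7546.
Multiplying, n₃/n₁ = 1.8018 × 0.7546 = 1.3597, and θ_B(1→3) = arctan 1.3597 = 53.67°.

θ_B ≈ 53.67°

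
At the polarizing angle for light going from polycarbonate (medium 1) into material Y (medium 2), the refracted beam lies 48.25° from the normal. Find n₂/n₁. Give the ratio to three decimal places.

At Brewster incidence θ_B = 90° − θ_t = 90° − 48.25° = 41.75°.
Then n₂/n₁ = tan θ_B = tan 41.75° = 0.893.

n₂/n₁ ≈ 0.893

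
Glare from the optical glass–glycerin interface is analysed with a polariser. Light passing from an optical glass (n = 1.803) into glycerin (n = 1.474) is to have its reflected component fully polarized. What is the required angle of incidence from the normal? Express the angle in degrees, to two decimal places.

tan θ_B = n₂/n₁ = 1.474/1.803 = 0.8175. Taking the arctangent, θ_B = 39.27°.

θ_B ≈ 39.27°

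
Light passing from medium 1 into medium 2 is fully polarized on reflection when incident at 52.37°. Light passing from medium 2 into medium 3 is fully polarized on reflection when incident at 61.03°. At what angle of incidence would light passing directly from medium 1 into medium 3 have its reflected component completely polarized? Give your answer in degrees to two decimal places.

Each Brewster angle gives a ratio: n₂/n₁ = tan 52.37° = 1.2971, n₃/n₂ = tan 61.03° = 1.8063.
n₃/n₁ = 2.3430. Then tan θ_B(1→3) = n₃/n₁, so θ_B(1→3) = arctan(2.3430) = 66.89°.

θ_B ≈ 66.89°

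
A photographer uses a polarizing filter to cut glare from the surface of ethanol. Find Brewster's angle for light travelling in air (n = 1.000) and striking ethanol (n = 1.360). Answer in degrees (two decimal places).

θ_B ≈ 53.67°

tan θ_B = n₂/n₁ = 1.360/1.000 = 1.3600.
So θ_B = arctan 1.3600 = 53.67°.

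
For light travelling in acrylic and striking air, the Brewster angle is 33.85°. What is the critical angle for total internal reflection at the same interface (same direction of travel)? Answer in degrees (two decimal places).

θ_c ≈ 42.12°

n₂/n₁ = tan 33.85° = 0.6707; the critical angle satisfies sin θ_c = n₂/n₁.
θ_c = arcsin(0.6707) = 42.12°.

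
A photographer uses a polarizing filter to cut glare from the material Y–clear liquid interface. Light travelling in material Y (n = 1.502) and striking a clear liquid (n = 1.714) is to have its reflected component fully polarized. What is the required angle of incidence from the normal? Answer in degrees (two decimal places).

tan θ_B = n₂/n₁ = 1.714/1.502 = 1.1411.
θ_B = arctan(1.1411) = 48.77°.

θ_B ≈ 48.77°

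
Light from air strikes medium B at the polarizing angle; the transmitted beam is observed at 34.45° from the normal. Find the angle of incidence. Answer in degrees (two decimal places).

Brewster's condition makes the reflected and refracted beams perpendicular: θ_B + θ_t = 90°.
θ_B = 90° − 34.45° = 55.55°.

θ_B ≈ 55.55°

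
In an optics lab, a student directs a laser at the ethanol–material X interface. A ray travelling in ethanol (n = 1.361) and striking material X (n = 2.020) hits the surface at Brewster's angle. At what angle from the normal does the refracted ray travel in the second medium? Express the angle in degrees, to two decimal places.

θ_t ≈ 33.97°

First find Brewster's angle: tan θ_B = 2.020/1.361 = 1.4842, giving θ_B = 56.03°.
Since θ_B + θ_t = 90° at Brewster incidence, θ_t = 90° − 56.03° = 33.97°.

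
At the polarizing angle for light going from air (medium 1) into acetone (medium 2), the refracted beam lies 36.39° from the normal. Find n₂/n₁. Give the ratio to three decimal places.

n₂/n₁ ≈ 1.357

At Brewster incidence θ_B = 90° − θ_t = 90° − 36.39° = 53.61°.
tan θ_B = n₂/n₁, so n₂/n₁ = tan 53.61° = 1.357.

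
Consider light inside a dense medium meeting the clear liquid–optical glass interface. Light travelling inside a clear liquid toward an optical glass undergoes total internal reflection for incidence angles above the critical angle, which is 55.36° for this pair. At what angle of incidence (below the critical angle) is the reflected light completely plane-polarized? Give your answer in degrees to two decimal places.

θ_B ≈ 39.45°

sin θ_c = n₂/n₁, so n₂/n₁ = sin 55.36° = 0.8227.
Brewster: tan θ_B = n₂/n₁ = 0.8227.
θ_B = arctan(0.8227) = 39.45°.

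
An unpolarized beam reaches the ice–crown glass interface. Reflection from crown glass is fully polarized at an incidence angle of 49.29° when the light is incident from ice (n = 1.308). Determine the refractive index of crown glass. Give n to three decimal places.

n ≈ 1.520

At Brewster's angle, tan θ_B = n₂/n₁ with n₁ on the incident side (ice) and n₂ on the transmitted side (crown glass).
n₂ = n₁ tan θ_B = 1.308 × tan 49.29° = 1.520.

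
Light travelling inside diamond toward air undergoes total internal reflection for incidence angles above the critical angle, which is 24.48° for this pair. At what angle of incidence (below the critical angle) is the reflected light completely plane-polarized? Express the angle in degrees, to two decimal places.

θ_B ≈ 22.51°

sin θ_c = n₂/n₁, so n₂/n₁ = sin 24.48° = 0.4144.
Brewster: tan θ_B = n₂/n₁ = 0.4144.
θ_B = arctan(0.4144) = 22.51°.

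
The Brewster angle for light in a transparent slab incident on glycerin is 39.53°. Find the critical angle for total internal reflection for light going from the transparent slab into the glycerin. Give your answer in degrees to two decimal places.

θ_c ≈ 55.61°

From Brewster, n₂/n₁ = tan θ_B = tan 39.53° = 0.8252.
Then sin θ_c = n₂/n₁ = 0.8252, so θ_c = arcsin 0.8252 = 55.61°.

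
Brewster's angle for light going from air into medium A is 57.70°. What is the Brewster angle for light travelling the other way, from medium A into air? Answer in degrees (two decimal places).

θ_B' ≈ 32.30°

Reversing the direction swaps n₁ and n₂, so tan θ_B' = 1/tan θ_B and θ_B' = 90° − θ_B.
Hence θ_B' = 90° − 57.70° = 32.30°.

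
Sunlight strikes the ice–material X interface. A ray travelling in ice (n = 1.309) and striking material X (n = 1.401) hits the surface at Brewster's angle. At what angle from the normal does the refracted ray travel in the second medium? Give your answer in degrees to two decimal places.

θ_t ≈ 43.06°

First find Brewster's angle: tan θ_B = 1.401/1.309 = 1.0703, giving θ_B = 46.94°.
Since θ_B + θ_t = 90° at Brewster incidence, θ_t = 90° − 46.94° = 43.06°.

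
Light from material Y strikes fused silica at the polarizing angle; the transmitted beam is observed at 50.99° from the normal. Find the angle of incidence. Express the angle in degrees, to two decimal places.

θ_B ≈ 39.01°

Brewster's condition makes the reflected and refracted beams perpendicular: θ_B + θ_t = 90°.
So θ_B = 90° − θ_t = 90° − 50.99° = 39.01°.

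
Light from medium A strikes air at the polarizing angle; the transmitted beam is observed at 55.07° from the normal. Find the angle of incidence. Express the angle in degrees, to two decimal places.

Brewster's condition makes the reflected and refracted beams perpendicular: θ_B + θ_t = 90°.
θ_B = 90° − 55.07° = 34.93°.

θ_B ≈ 34.93°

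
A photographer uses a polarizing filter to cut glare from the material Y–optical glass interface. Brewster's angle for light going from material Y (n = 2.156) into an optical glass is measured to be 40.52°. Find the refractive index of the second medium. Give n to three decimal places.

Brewster's law: tan θ_B = n₂/n₁ (light incident in material Y, refracted into an optical glass).
n₂ = n₁ tan θ_B = 2.156 × tan 40.52° = 1.843.

n ≈ 1.843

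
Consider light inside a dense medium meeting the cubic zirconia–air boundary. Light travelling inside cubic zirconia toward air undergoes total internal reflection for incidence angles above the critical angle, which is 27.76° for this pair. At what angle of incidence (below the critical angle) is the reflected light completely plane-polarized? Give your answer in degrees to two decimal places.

sin θ_c = n₂/n₁, so n₂/n₁ = sin 27.76° = 0.4658.
Brewster: tan θ_B = n₂/n₁ = 0.4658.
θ_B = arctan(0.4658) = 24.97°.

θ_B ≈ 24.97°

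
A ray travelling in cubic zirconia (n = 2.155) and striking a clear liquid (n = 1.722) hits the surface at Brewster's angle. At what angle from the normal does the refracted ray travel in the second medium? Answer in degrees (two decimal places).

θ_t ≈ 51.37°

tan θ_B = n₂/n₁ = 1.722/2.155 = 0.7991, so θ_B = 38.63°.
Since θ_B + θ_t = 90° at Brewster incidence, θ_t = 90° − 38.63° = 51.37°.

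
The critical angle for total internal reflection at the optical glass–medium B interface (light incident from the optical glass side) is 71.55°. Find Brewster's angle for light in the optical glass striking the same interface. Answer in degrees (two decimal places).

θ_B ≈ 43.49°

At the critical angle sin θ_c = n₂/n₁, giving n₂/n₁ = sin 71.55° = 0.9486.
Then tan θ_B = n₂/n₁ = 0.9486, so θ_B = arctan 0.9486 = 43.49°.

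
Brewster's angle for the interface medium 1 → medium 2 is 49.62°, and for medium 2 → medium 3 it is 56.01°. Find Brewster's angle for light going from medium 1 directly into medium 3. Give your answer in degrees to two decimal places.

n₂/n₁ = tan 49.62° = 1.1758 and n₃/n₂ = tan 56.01° = 1.4831.
n₃/n₁ = 1.7439. Then tan θ_B(1→3) = n₃/n₁, so θ_B(1→3) = arctan(1.7439) = 60.17°.

θ_B ≈ 60.17°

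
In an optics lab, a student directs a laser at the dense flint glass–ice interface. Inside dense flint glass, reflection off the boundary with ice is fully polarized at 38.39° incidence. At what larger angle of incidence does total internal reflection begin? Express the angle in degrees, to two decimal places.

n₂/n₁ = tan 38.39° = 0.7923; the critical angle satisfies sin θ_c = n₂/n₁.
θ_c = arcsin(0.7923) = 52.40°.

θ_c ≈ 52.40°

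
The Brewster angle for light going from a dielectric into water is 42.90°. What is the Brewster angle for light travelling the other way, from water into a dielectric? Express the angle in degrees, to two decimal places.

θ_B' ≈ 47.10°

The two Brewster angles are complementary: θ_B' = 90° − θ_B = 90° − 42.90° = 47.10°.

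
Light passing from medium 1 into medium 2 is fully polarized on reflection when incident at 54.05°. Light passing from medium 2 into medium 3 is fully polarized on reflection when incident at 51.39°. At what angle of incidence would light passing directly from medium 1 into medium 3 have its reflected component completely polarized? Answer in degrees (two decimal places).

n₂/n₁ = tan 54.05° = 1.3789 and n₃/n₂ = tan 51.39° = 1.2522.
n₃/n₁ = 1.7267. Then tan θ_B(1→3) = n₃/n₁, so θ_B(1→3) = arctan(1.7267) = 59.92°.

θ_B ≈ 59.92°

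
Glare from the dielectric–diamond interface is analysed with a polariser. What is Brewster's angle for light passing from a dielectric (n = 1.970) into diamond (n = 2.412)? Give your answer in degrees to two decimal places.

Here n₂/n₁ = 2.412/1.970 = 1.2244, and Brewster's law gives tan θ_B = n₂/n₁. Taking the arctangent, θ_B = 50.76°.

θ_B ≈ 50.76°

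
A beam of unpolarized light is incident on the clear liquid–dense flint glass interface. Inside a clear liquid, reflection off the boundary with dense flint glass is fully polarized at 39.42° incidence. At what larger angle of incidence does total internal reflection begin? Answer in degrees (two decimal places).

tan θ_B = n₂/n₁ = tan 39.42° = 0.8220.
Total internal reflection: sin θ_c = n₂/n₁ = 0.8220.
θ_c = arcsin(0.8220) = 55.28°.

θ_c ≈ 55.28°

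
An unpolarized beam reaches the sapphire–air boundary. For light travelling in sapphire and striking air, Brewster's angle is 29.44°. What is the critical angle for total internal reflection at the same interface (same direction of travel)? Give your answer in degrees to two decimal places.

θ_c ≈ 34.36°

From Brewster, n₂/n₁ = tan θ_B = tan 29.44° = 0.5644.
Then sin θ_c = n₂/n₁ = 0.5644, so θ_c = arcsin 0.5644 = 34.36°.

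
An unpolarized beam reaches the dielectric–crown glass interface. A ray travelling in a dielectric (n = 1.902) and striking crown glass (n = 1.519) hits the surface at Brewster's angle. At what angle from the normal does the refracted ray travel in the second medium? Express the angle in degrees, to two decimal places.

tan θ_B = n₂/n₁ = 1.519/1.902 = 0.7986, so θ_B = 38.61°.
Since θ_B + θ_t = 90° at Brewster incidence, θ_t = 90° − 38.61° = 51.39°.

θ_t ≈ 51.39°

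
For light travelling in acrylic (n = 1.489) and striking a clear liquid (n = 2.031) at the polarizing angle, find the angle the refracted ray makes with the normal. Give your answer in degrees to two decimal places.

tan θ_B = n₂/n₁ = 2.031/1.489 = 1.3640, so θ_B = 53.75°.
The refracted ray is perpendicular to the reflected ray, so θ_t = 90° − θ_B = 36.25°.

θ_t ≈ 36.25°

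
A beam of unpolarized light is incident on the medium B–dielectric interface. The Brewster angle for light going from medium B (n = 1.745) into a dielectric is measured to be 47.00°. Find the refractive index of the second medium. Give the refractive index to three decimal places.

Brewster's law: tan θ_B = n₂/n₁ (light incident in medium B, refracted into a dielectric).
n₂ = n₁ tan θ_B = 1.745 × tan 47.00° = 1.871.

n ≈ 1.871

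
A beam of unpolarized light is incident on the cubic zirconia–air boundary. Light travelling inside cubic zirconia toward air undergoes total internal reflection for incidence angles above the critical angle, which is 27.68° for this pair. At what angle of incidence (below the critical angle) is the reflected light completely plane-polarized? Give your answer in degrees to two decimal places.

sin θ_c = n₂/n₁, so n₂/n₁ = sin 27.68° = 0.4645.
Brewster: tan θ_B = n₂/n₁ = 0.4645.
θ_B = arctan(0.4645) = 24.92°.

θ_B ≈ 24.92°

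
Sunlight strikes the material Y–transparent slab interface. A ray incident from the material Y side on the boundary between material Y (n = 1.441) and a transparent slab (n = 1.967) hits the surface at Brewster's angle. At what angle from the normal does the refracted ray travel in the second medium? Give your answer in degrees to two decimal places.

θ_B = arctan(n₂/n₁) = arctan(1.967/1.441) = 53.77°.
At Brewster's angle the reflected and refracted rays are perpendicular, so θ_t = 90° − θ_B = 90° − 53.77° = 36.23°.

θ_t ≈ 36.23°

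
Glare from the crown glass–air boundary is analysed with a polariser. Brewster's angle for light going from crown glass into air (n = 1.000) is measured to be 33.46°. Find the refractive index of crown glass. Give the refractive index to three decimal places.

n ≈ 1.513

Brewster's law: tan θ_B = n₂/n₁ (light incident in crown glass, refracted into air).
n₁ = n₂ / tan θ_B = 1.000 / tan 33.46° = 1.513.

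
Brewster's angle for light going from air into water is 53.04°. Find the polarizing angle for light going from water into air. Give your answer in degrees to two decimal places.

θ_B' ≈ 36.96°

Reversing the direction swaps n₁ and n₂, so tan θ_B' = 1/tan θ_B and θ_B' = 90° − θ_B.
Hence θ_B' = 90° − 53.04° = 36.96°.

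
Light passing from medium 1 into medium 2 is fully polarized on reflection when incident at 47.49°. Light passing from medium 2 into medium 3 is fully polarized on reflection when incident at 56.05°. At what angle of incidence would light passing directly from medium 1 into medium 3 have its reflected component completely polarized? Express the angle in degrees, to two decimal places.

θ_B ≈ 58.32°

Each Brewster angle gives a ratio: n₂/n₁ = tan 47.49° = 1.0909, n₃/n₂ = tan 56.05° = 1.4854.
So n₃/n₁ = (n₂/n₁)(n₃/n₂) = 1.0909 × 1.4854 = 1.6204.
θ_B(1→3) = arctan(1.6204) = 58.32°.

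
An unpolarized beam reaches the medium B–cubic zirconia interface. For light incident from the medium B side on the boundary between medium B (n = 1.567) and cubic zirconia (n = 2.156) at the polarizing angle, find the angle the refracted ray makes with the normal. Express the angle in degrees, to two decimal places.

θ_t ≈ 36.01°

tan θ_B = n₂/n₁ = 2.156/1.567 = 1.3759, so θ_B = 53.99°.
At Brewster's angle the reflected and refracted rays are perpendicular, so θ_t = 90° − θ_B = 90° − 53.99° = 36.01°.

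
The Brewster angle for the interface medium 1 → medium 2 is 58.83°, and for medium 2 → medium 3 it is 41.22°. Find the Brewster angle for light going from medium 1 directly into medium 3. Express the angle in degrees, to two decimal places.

θ_B ≈ 55.38°

n₂/n₁ = tan 58.83° = 1.6531 and n₃/n₂ = tan 41.22° = 0.8761.
So n₃/n₁ = (n₂/n₁)(n₃/n₂) = 1.6531 × 0.8761 = 1.4482.
θ_B(1→3) = arctan(1.4482) = 55.38°.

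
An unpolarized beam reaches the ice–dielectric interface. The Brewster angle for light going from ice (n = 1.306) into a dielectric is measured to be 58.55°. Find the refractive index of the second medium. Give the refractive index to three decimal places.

Full polarization of the reflected beam means tan θ_B = n₂/n₁, where n₁ is the incident medium (ice).
n₂ = n₁ tan θ_B = 1.306 × tan 58.55° = 2.135.

n ≈ 2.135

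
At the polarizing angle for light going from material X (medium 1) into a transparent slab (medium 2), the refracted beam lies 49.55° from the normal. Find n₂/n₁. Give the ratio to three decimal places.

At Brewster incidence θ_B = 90° − θ_t = 90° − 49.55° = 40.45°.
Then n₂/n₁ = tan θ_B = tan 40.45° = 0.853.

n₂/n₁ ≈ 0.853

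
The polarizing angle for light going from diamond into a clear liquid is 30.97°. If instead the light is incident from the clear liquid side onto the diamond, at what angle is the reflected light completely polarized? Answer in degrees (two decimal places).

The two Brewster angles are complementary: θ_B' = 90° − θ_B = 90° − 30.97° = 59.03°.

θ_B' ≈ 59.03°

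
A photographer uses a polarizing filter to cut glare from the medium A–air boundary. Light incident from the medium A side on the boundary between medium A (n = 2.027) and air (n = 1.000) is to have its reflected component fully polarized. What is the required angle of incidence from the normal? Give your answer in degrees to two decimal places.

Brewster's condition: tan θ_B = n₂/n₁ = 1.000/2.027 = 0.4933.
θ_B = arctan(0.4933) = 26.26°.

θ_B ≈ 26.26°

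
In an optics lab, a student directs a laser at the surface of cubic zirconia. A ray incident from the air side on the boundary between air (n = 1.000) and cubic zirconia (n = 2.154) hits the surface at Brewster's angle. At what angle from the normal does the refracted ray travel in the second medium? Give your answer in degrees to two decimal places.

θ_t ≈ 24.90°

First find Brewster's angle: tan θ_B = 2.154/1.000 = 2.1540, giving θ_B = 65.10°.
At Brewster's angle the reflected and refracted rays are perpendicular, so θ_t = 90° − θ_B = 90° − 65.10° = 24.90°.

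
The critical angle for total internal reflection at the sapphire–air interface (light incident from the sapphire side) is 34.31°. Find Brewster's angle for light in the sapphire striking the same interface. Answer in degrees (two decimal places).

θ_B ≈ 29.41°

n₂/n₁ = sin θ_c = sin 34.31° = 0.5637.
tan θ_B equals the same ratio, so θ_B = arctan(0.5637) = 29.41°.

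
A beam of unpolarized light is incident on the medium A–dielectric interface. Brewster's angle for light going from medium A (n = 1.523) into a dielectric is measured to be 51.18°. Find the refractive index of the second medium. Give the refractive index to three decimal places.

n ≈ 1.893

At Brewster's angle, tan θ_B = n₂/n₁ with n₁ on the incident side (medium A) and n₂ on the transmitted side (a dielectric).
n₂ = n₁ tan θ_B = 1.523 × tan 51.18° = 1.893.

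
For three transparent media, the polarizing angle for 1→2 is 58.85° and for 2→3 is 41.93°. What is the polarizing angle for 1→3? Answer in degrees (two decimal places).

θ_B ≈ 56.06°

n₂/n₁ = tan 58.85° = 1.6545 and n₃/n₂ = tan 41.93° = 0.8982.
So n₃/n₁ = (n₂/n₁)(n₃/n₂) = 1.6545 × 0.8982 = 1.4860.
θ_B(1→3) = arctan(1.4860) = 56.06°.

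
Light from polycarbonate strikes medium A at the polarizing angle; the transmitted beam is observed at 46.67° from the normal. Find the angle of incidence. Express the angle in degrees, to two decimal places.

θ_B ≈ 43.33°

Brewster's condition makes the reflected and refracted beams perpendicular: θ_B + θ_t = 90°.
So θ_B = 90° − θ_t = 90° − 46.67° = 43.33°.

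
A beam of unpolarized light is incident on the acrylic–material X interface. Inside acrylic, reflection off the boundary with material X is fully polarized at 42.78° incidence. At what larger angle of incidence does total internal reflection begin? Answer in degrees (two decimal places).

θ_c ≈ 67.72°

tan θ_B = n₂/n₁ = tan 42.78° = 0.9254.
Total internal reflection: sin θ_c = n₂/n₁ = 0.9254.
θ_c = arcsin(0.9254) = 67.72°.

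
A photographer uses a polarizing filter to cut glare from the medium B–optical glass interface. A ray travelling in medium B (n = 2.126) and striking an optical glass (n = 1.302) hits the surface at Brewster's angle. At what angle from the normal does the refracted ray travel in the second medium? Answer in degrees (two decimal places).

θ_t ≈ 58.52°

tan θ_B = n₂/n₁ = 1.302/2.126 = 0.6124, so θ_B = 31.48°.
At Brewster's angle the reflected and refracted rays are perpendicular, so θ_t = 90° − θ_B = 90° − 31.48° = 58.52°.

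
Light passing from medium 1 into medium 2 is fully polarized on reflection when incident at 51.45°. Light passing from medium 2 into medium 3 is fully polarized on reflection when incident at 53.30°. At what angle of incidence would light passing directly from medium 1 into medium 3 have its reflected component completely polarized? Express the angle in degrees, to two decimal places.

tan θ_B(1→2) = n₂/n₁ = tan 51.45° = 1.2549.
tan θ_B(2→3) = n₃/n₂ = tan 53.30° = 1.3416.
Multiplying, n₃/n₁ = 1.2549 × 1.3416 = 1.6836, and θ_B(1→3) = arctan 1.6836 = 59.29°.

θ_B ≈ 59.29°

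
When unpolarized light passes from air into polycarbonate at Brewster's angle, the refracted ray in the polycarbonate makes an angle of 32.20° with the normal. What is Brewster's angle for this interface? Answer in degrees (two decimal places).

Brewster's condition makes the reflected and refracted beams perpendicular: θ_B + θ_t = 90°.
θ_B = 90° − 32.20° = 57.80°.

θ_B ≈ 57.80°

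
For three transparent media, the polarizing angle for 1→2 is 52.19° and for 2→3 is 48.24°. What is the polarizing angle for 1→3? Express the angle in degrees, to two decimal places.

θ_B ≈ 55.29°

tan θ_B(1→2) = n₂/n₁ = tan 52.19° = 1.2887.
tan θ_B(2→3) = n₃/n₂ = tan 48.24° = 1.1200.
So n₃/n₁ = (n₂/n₁)(n₃/n₂) = 1.2887 × 1.1200 = 1.4434.
θ_B(1→3) = arctan(1.4434) = 55.29°.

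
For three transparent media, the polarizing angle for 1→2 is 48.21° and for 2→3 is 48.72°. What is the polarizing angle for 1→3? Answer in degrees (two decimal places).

θ_B ≈ 51.88°

n₂/n₁ = tan 48.21° = 1.1188 and n₃/n₂ = tan 48.72° = 1.1391.
So n₃/n₁ = (n₂/n₁)(n₃/n₂) = 1.1188 × 1.1391 = 1.2744.
θ_B(1→3) = arctan(1.2744) = 51.88°.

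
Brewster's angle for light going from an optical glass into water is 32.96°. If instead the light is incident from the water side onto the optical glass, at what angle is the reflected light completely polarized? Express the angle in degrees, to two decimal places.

θ_B' ≈ 57.04°

tan θ_B' = n₁/n₂ = 1/tan θ_B, so θ_B' = 90° − θ_B.
θ_B' = 90° − 32.96° = 57.04°.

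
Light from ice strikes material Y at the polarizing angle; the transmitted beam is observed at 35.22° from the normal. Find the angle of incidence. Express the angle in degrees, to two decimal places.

θ_B ≈ 54.78°

At Brewster's angle the reflected and refracted rays are perpendicular, so θ_B + θ_t = 90°.
So θ_B = 90° − θ_t = 90° − 35.22° = 54.78°.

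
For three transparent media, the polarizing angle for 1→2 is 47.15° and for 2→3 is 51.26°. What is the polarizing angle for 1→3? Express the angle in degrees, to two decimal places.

n₂/n₁ = tan 47.15° = 1.0780 and n₃/n₂ = tan 51.26° = 1.2464.
Multiplying, n₃/n₁ = 1.0780 × 1.2464 = 1.3437, and θ_B(1→3) = arctan 1.3437 = 53.34°.

θ_B ≈ 53.34°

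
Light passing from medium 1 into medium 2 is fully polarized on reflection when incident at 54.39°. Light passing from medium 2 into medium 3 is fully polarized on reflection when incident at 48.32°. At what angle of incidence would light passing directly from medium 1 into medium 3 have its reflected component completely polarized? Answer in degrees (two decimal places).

θ_B ≈ 57.48°

tan θ_B(1→2) = n₂/n₁ = tan 54.39° = 1.3963.
tan θ_B(2→3) = n₃/n₂ = tan 48.32° = 1.1232.
So n₃/n₁ = (n₂/n₁)(n₃/n₂) = 1.3963 × 1.1232 = 1.5682.
θ_B(1→3) = arctan(1.5682) = 57.48°.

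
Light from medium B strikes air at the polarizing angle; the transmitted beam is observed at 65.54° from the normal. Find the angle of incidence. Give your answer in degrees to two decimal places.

Since the reflected and refracted rays are at right angles at the polarizing angle, θ_B + θ_t = 90°.
θ_B = 90° − 65.54° = 24.46°.

θ_B ≈ 24.46°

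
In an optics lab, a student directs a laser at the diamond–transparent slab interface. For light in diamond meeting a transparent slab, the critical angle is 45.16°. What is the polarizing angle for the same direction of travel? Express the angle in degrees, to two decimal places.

θ_B ≈ 35.34°

n₂/n₁ = sin θ_c = sin 45.16° = 0.7091.
tan θ_B equals the same ratio, so θ_B = arctan(0.7091) = 35.34°.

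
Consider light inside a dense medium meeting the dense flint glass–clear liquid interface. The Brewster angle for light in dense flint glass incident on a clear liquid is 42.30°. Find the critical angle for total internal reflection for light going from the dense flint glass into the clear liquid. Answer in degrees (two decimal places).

θ_c ≈ 65.50°

From Brewster, n₂/n₁ = tan θ_B = tan 42.30° = 0.9099.
Then sin θ_c = n₂/n₁ = 0.9099, so θ_c = arcsin 0.9099 = 65.50°.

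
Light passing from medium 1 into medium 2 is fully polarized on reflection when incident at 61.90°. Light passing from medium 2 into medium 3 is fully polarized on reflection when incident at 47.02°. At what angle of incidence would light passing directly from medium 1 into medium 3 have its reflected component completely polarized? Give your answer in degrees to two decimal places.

θ_B ≈ 63.55°

Each Brewster angle gives a ratio: n₂/n₁ = tan 61.90° = 1.8728, n₃/n₂ = tan 47.02° = 1.0731.
Multiplying, n₃/n₁ = 1.8728 × 1.0731 = 2.0098, and θ_B(1→3) = arctan 2.0098 = 63.55°.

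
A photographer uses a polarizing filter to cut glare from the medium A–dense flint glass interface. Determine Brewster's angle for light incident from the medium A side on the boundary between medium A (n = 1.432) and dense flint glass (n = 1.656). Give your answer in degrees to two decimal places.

θ_B ≈ 49.15°

Here n₂/n₁ = 1.656/1.432 = 1.1564, and Brewster's law gives tan θ_B = n₂/n₁.
So θ_B = arctan 1.1564 = 49.15°.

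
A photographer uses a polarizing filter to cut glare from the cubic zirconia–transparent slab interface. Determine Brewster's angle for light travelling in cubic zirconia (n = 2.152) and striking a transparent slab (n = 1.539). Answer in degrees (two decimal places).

Here n₂/n₁ = 1.539/2.152 = 0.7151, and Brewster's law gives tan θ_B = n₂/n₁. Taking the arctangent, θ_B = 35.57°.

θ_B ≈ 35.57°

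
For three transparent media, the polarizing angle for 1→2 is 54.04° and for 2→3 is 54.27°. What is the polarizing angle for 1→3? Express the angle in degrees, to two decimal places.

n₂/n₁ = tan 54.04° = 1.3784 and n₃/n₂ = tan 54.27° = 1.3901.
n₃/n₁ = 1.9161. Then tan θ_B(1→3) = n₃/n₁, so θ_B(1→3) = arctan(1.9161) = 62.44°.

θ_B ≈ 62.44°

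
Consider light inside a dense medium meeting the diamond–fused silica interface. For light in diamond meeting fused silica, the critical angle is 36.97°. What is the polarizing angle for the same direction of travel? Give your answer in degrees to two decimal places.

n₂/n₁ = sin θ_c = sin 36.97° = 0.6014.
tan θ_B equals the same ratio, so θ_B = arctan(0.6014) = 31.02°.

θ_B ≈ 31.02°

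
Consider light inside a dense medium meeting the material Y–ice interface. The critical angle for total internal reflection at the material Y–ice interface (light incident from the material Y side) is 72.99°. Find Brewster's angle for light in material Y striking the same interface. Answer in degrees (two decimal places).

θ_B ≈ 43.72°

sin θ_c = n₂/n₁, so n₂/n₁ = sin 72.99° = 0.9563.
Brewster: tan θ_B = n₂/n₁ = 0.9563.
θ_B = arctan(0.9563) = 43.72°.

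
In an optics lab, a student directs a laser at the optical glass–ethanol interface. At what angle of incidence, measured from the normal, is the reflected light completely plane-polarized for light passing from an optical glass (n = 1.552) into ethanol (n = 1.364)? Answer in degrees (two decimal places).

The reflected p-component vanishes when tan θ_B = n₂/n₁.
Brewster's condition: tan θ_B = n₂/n₁ = 1.364/1.552 = 0.8789.
So θ_B = arctan 0.8789 = 41.31°.

θ_B ≈ 41.31°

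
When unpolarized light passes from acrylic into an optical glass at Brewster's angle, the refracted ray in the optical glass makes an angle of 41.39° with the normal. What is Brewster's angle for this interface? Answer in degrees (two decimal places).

At Brewster's angle the reflected and refracted rays are perpendicular, so θ_B + θ_t = 90°.
θ_B = 90° − 41.39° = 48.61°.

θ_B ≈ 48.61°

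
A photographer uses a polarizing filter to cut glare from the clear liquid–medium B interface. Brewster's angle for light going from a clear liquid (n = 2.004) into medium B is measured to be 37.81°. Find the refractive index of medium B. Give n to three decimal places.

n ≈ 1.555

Brewster's law: tan θ_B = n₂/n₁ (light incident in a clear liquid, refracted into medium B).
n₂ = n₁ tan θ_B = 2.004 × tan 37.81° = 1.555.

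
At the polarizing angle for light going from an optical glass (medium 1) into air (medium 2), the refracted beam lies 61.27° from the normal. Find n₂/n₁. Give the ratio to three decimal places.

n₂/n₁ ≈ 0.548

At Brewster incidence θ_B = 90° − θ_t = 90° − 61.27° = 28.73°.
Then n₂/n₁ = tan θ_B = tan 28.73° = 0.548.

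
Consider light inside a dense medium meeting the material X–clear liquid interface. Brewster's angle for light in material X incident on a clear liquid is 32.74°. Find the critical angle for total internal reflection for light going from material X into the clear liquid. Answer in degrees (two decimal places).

θ_c ≈ 40.01°

n₂/n₁ = tan 32.74° = 0.6430; the critical angle satisfies sin θ_c = n₂/n₁.
θ_c = arcsin(0.6430) = 40.01°.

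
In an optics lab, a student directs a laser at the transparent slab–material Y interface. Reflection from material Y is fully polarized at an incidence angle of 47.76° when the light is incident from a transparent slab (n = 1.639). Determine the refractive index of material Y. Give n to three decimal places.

n ≈ 1.805

At the Brewster angle, tan θ_B = n₂/n₁ with n₁ on the incident side (a transparent slab) and n₂ on the transmitted side (material Y).
n₂ = n₁ tan θ_B = 1.639 × tan 47.76° = 1.805.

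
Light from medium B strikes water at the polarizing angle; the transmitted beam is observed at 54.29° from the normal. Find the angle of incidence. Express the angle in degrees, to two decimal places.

θ_B ≈ 35.71°

Since the reflected and refracted rays are at right angles at the polarizing angle, θ_B + θ_t = 90°.
So θ_B = 90° − θ_t = 90° − 54.29° = 35.71°.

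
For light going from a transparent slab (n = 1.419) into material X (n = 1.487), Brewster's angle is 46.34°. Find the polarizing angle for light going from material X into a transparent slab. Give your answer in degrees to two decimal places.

θ_B' ≈ 43.66°

The two Brewster angles are complementary: θ_B' = 90° − θ_B = 90° − 46.34° = 43.66°.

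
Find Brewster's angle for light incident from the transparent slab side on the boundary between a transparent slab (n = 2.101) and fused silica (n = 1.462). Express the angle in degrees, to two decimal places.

θ_B ≈ 34.83°

Here n₂/n₁ = 1.462/2.101 = 0.6959, and Brewster's law gives tan θ_B = n₂/n₁.
So θ_B = arctan 0.6959 = 34.83°.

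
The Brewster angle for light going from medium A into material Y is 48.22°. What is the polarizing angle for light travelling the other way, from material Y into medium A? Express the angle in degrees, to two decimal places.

θ_B' ≈ 41.78°

The two Brewster angles are complementary: θ_B' = 90° − θ_B = 90° − 48.22° = 41.78°.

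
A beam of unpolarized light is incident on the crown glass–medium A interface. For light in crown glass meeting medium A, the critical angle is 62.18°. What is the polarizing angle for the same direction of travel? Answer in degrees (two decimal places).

θ_B ≈ 41.49°

sin θ_c = n₂/n₁, so n₂/n₁ = sin 62.18° = 0.8844.
Brewster: tan θ_B = n₂/n₁ = 0.8844.
θ_B = arctan(0.8844) = 41.49°.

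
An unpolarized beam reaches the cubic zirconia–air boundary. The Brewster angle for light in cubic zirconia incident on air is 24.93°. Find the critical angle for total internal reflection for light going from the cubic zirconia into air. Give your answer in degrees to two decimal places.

θ_c ≈ 27.70°

n₂/n₁ = tan 24.93° = 0.4648; the critical angle satisfies sin θ_c = n₂/n₁.
θ_c = arcsin(0.4648) = 27.70°.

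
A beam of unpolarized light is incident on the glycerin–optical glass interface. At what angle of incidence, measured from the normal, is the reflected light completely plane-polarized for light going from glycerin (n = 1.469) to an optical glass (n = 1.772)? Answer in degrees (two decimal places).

θ_B ≈ 50.34°

The reflected p-component vanishes when tan θ_B = n₂/n₁.
Here n₂/n₁ = 1.772/1.469 = 1.2063, and Brewster's law gives tan θ_B = n₂/n₁. Taking the arctangent, θ_B = 50.34°.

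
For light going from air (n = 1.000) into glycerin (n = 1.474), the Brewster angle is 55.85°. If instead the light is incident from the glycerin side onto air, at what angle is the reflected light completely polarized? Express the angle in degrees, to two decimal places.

θ_B' ≈ 34.15°

tan θ_B' = n₁/n₂ = 1/tan θ_B, so θ_B' = 90° − θ_B.
θ_B' = 90° − 55.85° = 34.15°.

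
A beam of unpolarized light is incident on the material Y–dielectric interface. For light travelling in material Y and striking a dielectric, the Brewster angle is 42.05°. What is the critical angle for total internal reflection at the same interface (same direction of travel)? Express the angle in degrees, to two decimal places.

θ_c ≈ 64.42°

From Brewster, n₂/n₁ = tan θ_B = tan 42.05° = 0.9020.
Then sin θ_c = n₂/n₁ = 0.9020, so θ_c = arcsin 0.9020 = 64.42°.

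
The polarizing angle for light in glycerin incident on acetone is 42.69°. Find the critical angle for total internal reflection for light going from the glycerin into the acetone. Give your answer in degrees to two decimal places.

n₂/n₁ = tan 42.69° = 0.9225; the critical angle satisfies sin θ_c = n₂/n₁.
θ_c = arcsin(0.9225) = 67.29°.

θ_c ≈ 67.29°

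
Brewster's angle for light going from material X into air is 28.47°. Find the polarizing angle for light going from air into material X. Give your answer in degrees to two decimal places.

Reversing the direction swaps n₁ and n₂, so tan θ_B' = 1/tan θ_B and θ_B' = 90° − θ_B.
Hence θ_B' = 90° − 28.47° = 61.53°.

θ_B' ≈ 61.53°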